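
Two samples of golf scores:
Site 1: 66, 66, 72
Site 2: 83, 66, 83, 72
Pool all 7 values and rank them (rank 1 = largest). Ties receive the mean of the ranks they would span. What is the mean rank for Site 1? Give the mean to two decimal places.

5.17

Sorted (descending): 83, 83, 72, 72, 66, 66, 66
The 2 values of 83 occupy positions 1–2 → average rank (1+2)/2 = 1.5.
The 2 values of 72 occupy positions 3–4 → average rank (3+4)/2 = 3.5.
The 3 values of 66 occupy positions 5–7 → average rank 6.
Site 1 values → pooled ranks: 66→6, 66→6, 72→3.5
Mean rank = (6 + 6 + 3.5) / 3 = 5.17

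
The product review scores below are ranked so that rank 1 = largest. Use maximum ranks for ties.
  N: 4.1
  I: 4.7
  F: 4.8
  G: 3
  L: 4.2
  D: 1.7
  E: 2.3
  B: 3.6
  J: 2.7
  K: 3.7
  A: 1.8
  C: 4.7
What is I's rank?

3

Sorted (descending): 4.8, 4.7, 4.7, 4.2, 4.1, 3.7, 3.6, 3, 2.7, 2.3, 1.8, 1.7
The 2 values of 4.7 occupy positions 2–3 → each gets rank 3.
I has value 4.7 → rank 3.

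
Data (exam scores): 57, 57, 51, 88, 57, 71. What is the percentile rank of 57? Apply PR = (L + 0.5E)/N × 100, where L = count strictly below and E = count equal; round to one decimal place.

N = 6.
Strictly below 57: 1. Equal to 57: 3.
PR = (1 + 0.5·3)/6 × 100 = 41.7

41.7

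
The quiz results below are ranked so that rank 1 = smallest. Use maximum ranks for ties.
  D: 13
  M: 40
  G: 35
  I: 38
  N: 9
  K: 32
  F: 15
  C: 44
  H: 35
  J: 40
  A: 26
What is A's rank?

Sorted (ascending): 9, 13, 15, 26, 32, 35, 35, 38, 40, 40, 44
The 2 values of 35 occupy positions 6–7 → each gets rank 7.
The 2 values of 40 occupy positions 9–10 → each gets rank 10.
A has value 26 → rank 4.

4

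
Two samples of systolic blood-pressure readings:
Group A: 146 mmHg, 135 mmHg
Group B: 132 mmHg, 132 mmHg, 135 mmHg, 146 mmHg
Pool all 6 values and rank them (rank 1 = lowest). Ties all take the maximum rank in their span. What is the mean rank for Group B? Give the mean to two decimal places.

Sorted (ascending): 132, 132, 135, 135, 146, 146
The 2 values of 132 occupy positions 1–2 → each gets rank 2.
The 2 values of 135 occupy positions 3–4 → each gets rank 4.
The 2 values of 146 occupy positions 5–6 → each gets rank 6.
Group B values → pooled ranks: 132→2, 132→2, 135→4, 146→6
Mean rank = (2 + 2 + 4 + 6) / 4 = 3.50

3.50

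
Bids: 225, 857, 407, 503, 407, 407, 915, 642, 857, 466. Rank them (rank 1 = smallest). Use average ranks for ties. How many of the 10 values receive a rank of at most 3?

4

Sorted (ascending): 225, 407, 407, 407, 466, 503, 642, 857, 857, 915
The 3 values of 407 occupy positions 2–4 → average rank 3.
The 2 values of 857 occupy positions 8–9 → average rank (8+9)/2 = 8.5.
Ranks ≤ 3: {1, 3, 3, 3} → 4 values.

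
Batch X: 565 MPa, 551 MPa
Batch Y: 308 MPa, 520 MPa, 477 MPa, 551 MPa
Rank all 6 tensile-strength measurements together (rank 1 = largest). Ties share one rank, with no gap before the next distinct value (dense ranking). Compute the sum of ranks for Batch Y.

14

Sorted (descending): 565, 551, 551, 520, 477, 308
The 2 values of 551 share dense rank 2.
Remaining distinct values take the next consecutive integers.
Batch Y values → pooled ranks: 308→5, 520→3, 477→4, 551→2
Rank sum = 5 + 3 + 4 + 2 = 14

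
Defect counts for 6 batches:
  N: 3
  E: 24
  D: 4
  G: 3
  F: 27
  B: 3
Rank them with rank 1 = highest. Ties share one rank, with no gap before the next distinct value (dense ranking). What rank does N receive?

4

Sorted (descending): 27, 24, 4, 3, 3, 3
The 3 values of 3 share dense rank 4.
Remaining distinct values take the next consecutive integers.
N has value 3 → rank 4.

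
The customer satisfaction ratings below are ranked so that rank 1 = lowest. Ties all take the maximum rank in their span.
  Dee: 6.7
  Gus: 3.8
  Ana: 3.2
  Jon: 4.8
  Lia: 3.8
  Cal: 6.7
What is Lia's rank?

Sorted (ascending): 3.2, 3.8, 3.8, 4.8, 6.7, 6.7
The 2 values of 3.8 occupy positions 2–3 → each gets rank 3.
The 2 values of 6.7 occupy positions 5–6 → each gets rank 6.
Lia has value 3.8 → rank 3.

3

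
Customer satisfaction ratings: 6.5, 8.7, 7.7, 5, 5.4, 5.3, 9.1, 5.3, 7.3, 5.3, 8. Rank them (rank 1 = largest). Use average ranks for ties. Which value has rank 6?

Sorted (descending): 9.1, 8.7, 8, 7.7, 7.3, 6.5, 5.4, 5.3, 5.3, 5.3, 5
The 3 values of 5.3 occupy positions 8–10 → average rank 9.
Rank 6 → value 6.5.

6.5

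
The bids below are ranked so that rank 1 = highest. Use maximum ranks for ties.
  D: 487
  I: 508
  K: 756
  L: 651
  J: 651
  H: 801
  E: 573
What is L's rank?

4

Sorted (descending): 801, 756, 651, 651, 573, 508, 487
The 2 values of 651 occupy positions 3–4 → each gets rank 4.
L has value 651 → rank 4.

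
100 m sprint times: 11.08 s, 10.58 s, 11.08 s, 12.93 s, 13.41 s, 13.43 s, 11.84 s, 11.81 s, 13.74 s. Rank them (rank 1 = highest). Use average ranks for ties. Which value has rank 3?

Sorted (descending): 13.74, 13.43, 13.41, 12.93, 11.84, 11.81, 11.08, 11.08, 10.58
The 2 values of 11.08 occupy positions 7–8 → average rank (7+8)/2 = 7.5.
Rank 3 → value 13.41.

13.41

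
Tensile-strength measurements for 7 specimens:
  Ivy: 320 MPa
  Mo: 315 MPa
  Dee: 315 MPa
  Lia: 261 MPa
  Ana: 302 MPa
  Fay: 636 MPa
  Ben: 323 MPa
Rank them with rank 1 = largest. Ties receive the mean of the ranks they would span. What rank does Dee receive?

4.5

Sorted (descending): 636, 323, 320, 315, 315, 302, 261
The 2 values of 315 occupy positions 4–5 → average rank (4+5)/2 = 4.5.
Dee has value 315 MPa → rank 4.5.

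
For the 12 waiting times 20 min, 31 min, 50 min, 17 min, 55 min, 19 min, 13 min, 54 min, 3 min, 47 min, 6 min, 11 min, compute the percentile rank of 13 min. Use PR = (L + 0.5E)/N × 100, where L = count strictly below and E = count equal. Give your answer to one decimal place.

29.2

N = 12.
Strictly below 13: 3. Equal to 13: 1.
PR = (3 + 0.5·1)/12 × 100 = 29.2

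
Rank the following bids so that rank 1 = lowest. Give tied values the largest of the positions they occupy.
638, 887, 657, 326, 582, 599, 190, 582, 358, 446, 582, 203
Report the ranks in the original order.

10, 12, 11, 3, 8, 9, 1, 8, 4, 5, 8, 2

Sorted (ascending): 190, 203, 326, 358, 446, 582, 582, 582, 599, 638, 657, 887
The 3 values of 582 occupy positions 6–8 → each gets rank 8.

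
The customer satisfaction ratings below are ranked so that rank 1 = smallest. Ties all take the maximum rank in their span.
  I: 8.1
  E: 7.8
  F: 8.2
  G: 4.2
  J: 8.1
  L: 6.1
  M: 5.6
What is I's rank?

6

Sorted (ascending): 4.2, 5.6, 6.1, 7.8, 8.1, 8.1, 8.2
The 2 values of 8.1 occupy positions 5–6 → each gets rank 6.
I has value 8.1 → rank 6.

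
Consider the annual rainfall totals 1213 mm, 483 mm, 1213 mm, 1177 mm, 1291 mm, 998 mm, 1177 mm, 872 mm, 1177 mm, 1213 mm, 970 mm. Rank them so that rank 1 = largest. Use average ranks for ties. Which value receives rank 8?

998

Sorted (descending): 1291, 1213, 1213, 1213, 1177, 1177, 1177, 998, 970, 872, 483
The 3 values of 1213 occupy positions 2–4 → average rank 3.
The 3 values of 1177 occupy positions 5–7 → average rank 6.
Rank 8 → value 998.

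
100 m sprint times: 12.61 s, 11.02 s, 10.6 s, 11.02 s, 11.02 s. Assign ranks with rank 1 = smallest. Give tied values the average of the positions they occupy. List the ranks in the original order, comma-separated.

5, 3, 1, 3, 3

Sorted (ascending): 10.6, 11.02, 11.02, 11.02, 12.61
The 3 values of 11.02 occupy positions 2–4 → average rank 3.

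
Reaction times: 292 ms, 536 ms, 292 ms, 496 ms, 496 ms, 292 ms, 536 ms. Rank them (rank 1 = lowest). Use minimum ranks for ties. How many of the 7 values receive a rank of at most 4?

5

Sorted (ascending): 292, 292, 292, 496, 496, 536, 536
The 3 values of 292 occupy positions 1–3 → each gets rank 1.
The 2 values of 496 occupy positions 4–5 → each gets rank 4.
The 2 values of 536 occupy positions 6–7 → each gets rank 6.
Ranks ≤ 4: {1, 1, 1, 4, 4} → 5 values.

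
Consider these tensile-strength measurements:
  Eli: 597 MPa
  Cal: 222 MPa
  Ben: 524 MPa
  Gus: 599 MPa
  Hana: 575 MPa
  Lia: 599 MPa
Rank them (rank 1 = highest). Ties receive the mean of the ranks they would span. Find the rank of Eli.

Sorted (descending): 599, 599, 597, 575, 524, 222
The 2 values of 599 occupy positions 1–2 → average rank (1+2)/2 = 1.5.
Eli has value 597 MPa → rank 3.

3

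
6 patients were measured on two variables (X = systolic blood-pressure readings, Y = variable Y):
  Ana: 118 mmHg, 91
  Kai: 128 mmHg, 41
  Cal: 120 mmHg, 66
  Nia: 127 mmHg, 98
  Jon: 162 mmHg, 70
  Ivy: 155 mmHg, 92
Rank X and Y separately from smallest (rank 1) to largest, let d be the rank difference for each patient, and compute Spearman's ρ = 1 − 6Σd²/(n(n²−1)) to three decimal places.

Ranks of variable 1: 1, 4, 2, 3, 6, 5
Ranks of variable 2: 4, 1, 2, 6, 3, 5
d = r₁ − r₂: -3, 3, 0, -3, 3, 0
d²: 9, 9, 0, 9, 9, 0; Σd² = 36
ρ = 1 − 6·36/(6·35) = 1 − 216/210 = -0.029

-0.029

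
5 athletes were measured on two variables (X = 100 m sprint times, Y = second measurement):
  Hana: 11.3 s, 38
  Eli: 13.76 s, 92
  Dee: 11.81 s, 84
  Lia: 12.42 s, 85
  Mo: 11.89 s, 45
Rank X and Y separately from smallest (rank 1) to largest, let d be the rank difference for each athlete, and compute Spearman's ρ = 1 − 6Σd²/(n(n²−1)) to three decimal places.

Ranks of variable 1: 1, 5, 2, 4, 3
Ranks of variable 2: 1, 5, 3, 4, 2
d = r₁ − r₂: 0, 0, -1, 0, 1
d²: 0, 0, 1, 0, 1; Σd² = 2
ρ = 1 − 6·2/(5·24) = 1 − 12/120 = 0.900

0.900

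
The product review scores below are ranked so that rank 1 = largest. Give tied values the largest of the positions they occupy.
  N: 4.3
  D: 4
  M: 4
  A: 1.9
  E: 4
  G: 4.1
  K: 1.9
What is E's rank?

Sorted (descending): 4.3, 4.1, 4, 4, 4, 1.9, 1.9
The 3 values of 4 occupy positions 3–5 → each gets rank 5.
The 2 values of 1.9 occupy positions 6–7 → each gets rank 7.
E has value 4 → rank 5.

5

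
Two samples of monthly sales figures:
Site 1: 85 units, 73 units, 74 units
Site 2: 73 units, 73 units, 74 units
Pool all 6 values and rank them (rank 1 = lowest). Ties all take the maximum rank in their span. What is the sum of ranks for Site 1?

14

Sorted (ascending): 73, 73, 73, 74, 74, 85
The 3 values of 73 occupy positions 1–3 → each gets rank 3.
The 2 values of 74 occupy positions 4–5 → each gets rank 5.
Site 1 values → pooled ranks: 85→6, 73→3, 74→5
Rank sum = 6 + 3 + 5 = 14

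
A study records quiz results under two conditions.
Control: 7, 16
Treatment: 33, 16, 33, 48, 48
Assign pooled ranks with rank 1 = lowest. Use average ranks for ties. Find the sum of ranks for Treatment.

24.5

Sorted (ascending): 7, 16, 16, 33, 33, 48, 48
The 2 values of 16 occupy positions 2–3 → average rank (2+3)/2 = 2.5.
The 2 values of 33 occupy positions 4–5 → average rank (4+5)/2 = 4.5.
The 2 values of 48 occupy positions 6–7 → average rank (6+7)/2 = 6.5.
Treatment values → pooled ranks: 33→4.5, 16→2.5, 33→4.5, 48→6.5, 48→6.5
Rank sum = 4.5 + 2.5 + 4.5 + 6.5 + 6.5 = 24.5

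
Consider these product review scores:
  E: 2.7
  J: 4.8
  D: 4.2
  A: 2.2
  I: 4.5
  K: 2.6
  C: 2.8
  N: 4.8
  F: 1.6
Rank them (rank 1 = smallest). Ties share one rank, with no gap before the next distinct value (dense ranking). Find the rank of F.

1

Sorted (ascending): 1.6, 2.2, 2.6, 2.7, 2.8, 4.2, 4.5, 4.8, 4.8
The 2 values of 4.8 share dense rank 8.
Remaining distinct values take the next consecutive integers.
F has value 1.6 → rank 1.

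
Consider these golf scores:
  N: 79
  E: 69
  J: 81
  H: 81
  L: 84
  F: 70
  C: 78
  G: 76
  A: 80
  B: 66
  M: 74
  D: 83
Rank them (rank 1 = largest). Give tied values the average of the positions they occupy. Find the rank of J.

3.5

Sorted (descending): 84, 83, 81, 81, 80, 79, 78, 76, 74, 70, 69, 66
The 2 values of 81 occupy positions 3–4 → average rank (3+4)/2 = 3.5.
J has value 81 → rank 3.5.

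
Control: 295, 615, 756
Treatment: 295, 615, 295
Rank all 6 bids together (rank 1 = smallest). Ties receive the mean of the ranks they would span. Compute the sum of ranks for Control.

12.5

Sorted (ascending): 295, 295, 295, 615, 615, 756
The 3 values of 295 occupy positions 1–3 → average rank 2.
The 2 values of 615 occupy positions 4–5 → average rank (4+5)/2 = 4.5.
Control values → pooled ranks: 295→2, 615→4.5, 756→6
Rank sum = 2 + 4.5 + 6 = 12.5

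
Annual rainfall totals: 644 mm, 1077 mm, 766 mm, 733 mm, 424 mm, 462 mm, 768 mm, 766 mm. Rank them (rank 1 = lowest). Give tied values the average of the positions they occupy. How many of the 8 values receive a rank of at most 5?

Sorted (ascending): 424, 462, 644, 733, 766, 766, 768, 1077
The 2 values of 766 occupy positions 5–6 → average rank (5+6)/2 = 5.5.
Ranks ≤ 5: {1, 2, 3, 4} → 4 values.

4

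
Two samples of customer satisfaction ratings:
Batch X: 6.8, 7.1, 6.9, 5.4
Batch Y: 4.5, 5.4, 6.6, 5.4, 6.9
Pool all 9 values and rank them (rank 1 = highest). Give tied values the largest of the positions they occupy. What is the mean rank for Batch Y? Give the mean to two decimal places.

6.60

Sorted (descending): 7.1, 6.9, 6.9, 6.8, 6.6, 5.4, 5.4, 5.4, 4.5
The 2 values of 6.9 occupy positions 2–3 → each gets rank 3.
The 3 values of 5.4 occupy positions 6–8 → each gets rank 8.
Batch Y values → pooled ranks: 4.5→9, 5.4→8, 6.6→5, 5.4→8, 6.9→3
Mean rank = (9 + 8 + 5 + 8 + 3) / 5 = 6.60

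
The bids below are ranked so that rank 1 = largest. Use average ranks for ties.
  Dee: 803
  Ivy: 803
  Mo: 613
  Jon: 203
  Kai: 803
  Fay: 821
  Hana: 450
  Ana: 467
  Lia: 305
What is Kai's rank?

Sorted (descending): 821, 803, 803, 803, 613, 467, 450, 305, 203
The 3 values of 803 occupy positions 2–4 → average rank 3.
Kai has value 803 → rank 3.

3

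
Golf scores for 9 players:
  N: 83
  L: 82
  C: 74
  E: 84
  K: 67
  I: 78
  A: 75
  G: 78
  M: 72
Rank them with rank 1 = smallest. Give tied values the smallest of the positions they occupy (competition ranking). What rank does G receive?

5

Sorted (ascending): 67, 72, 74, 75, 78, 78, 82, 83, 84
The 2 values of 78 occupy positions 5–6 → each gets rank 5.
G has value 78 → rank 5.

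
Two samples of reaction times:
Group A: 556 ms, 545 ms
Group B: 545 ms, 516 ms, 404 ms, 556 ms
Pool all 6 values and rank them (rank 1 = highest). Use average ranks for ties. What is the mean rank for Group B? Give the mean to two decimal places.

Sorted (descending): 556, 556, 545, 545, 516, 404
The 2 values of 556 occupy positions 1–2 → average rank (1+2)/2 = 1.5.
The 2 values of 545 occupy positions 3–4 → average rank (3+4)/2 = 3.5.
Group B values → pooled ranks: 545→3.5, 516→5, 404→6, 556→1.5
Mean rank = (3.5 + 5 + 6 + 1.5) / 4 = 4.00

4.00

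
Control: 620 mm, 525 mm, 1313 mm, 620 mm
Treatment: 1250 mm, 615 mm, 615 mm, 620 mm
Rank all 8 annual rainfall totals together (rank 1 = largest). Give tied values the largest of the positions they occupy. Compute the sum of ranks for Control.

19

Sorted (descending): 1313, 1250, 620, 620, 620, 615, 615, 525
The 3 values of 620 occupy positions 3–5 → each gets rank 5.
The 2 values of 615 occupy positions 6–7 → each gets rank 7.
Control values → pooled ranks: 620→5, 525→8, 1313→1, 620→5
Rank sum = 5 + 8 + 1 + 5 = 19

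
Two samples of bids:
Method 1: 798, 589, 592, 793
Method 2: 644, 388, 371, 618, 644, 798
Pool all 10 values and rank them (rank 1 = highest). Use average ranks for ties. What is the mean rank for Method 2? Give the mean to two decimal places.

Sorted (descending): 798, 798, 793, 644, 644, 618, 592, 589, 388, 371
The 2 values of 798 occupy positions 1–2 → average rank (1+2)/2 = 1.5.
The 2 values of 644 occupy positions 4–5 → average rank (4+5)/2 = 4.5.
Method 2 values → pooled ranks: 644→4.5, 388→9, 371→10, 618→6, 644→4.5, 798→1.5
Mean rank = (4.5 + 9 + 10 + 6 + 4.5 + 1.5) / 6 = 5.92

5.92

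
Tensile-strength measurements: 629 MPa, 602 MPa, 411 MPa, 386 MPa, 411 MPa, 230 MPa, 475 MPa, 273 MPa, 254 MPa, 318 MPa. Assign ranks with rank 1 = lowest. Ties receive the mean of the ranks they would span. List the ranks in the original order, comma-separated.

Sorted (ascending): 230, 254, 273, 318, 386, 411, 411, 475, 602, 629
The 2 values of 411 occupy positions 6–7 → average rank (6+7)/2 = 6.5.

10, 9, 6.5, 5, 6.5, 1, 8, 3, 2, 4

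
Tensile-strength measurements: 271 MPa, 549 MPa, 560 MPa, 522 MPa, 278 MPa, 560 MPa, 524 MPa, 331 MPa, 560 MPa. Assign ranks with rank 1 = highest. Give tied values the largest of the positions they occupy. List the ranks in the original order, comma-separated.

9, 4, 3, 6, 8, 3, 5, 7, 3

Sorted (descending): 560, 560, 560, 549, 524, 522, 331, 278, 271
The 3 values of 560 occupy positions 1–3 → each gets rank 3.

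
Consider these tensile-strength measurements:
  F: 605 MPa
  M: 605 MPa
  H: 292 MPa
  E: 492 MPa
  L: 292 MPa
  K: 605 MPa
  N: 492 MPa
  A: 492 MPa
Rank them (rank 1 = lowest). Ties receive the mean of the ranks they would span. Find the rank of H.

1.5

Sorted (ascending): 292, 292, 492, 492, 492, 605, 605, 605
The 2 values of 292 occupy positions 1–2 → average rank (1+2)/2 = 1.5.
The 3 values of 492 occupy positions 3–5 → average rank 4.
The 3 values of 605 occupy positions 6–8 → average rank 7.
H has value 292 MPa → rank 1.5.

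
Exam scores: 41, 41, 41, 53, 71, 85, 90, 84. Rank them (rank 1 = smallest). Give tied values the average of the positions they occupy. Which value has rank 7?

85

Sorted (ascending): 41, 41, 41, 53, 71, 84, 85, 90
The 3 values of 41 occupy positions 1–3 → average rank 2.
Rank 7 → value 85.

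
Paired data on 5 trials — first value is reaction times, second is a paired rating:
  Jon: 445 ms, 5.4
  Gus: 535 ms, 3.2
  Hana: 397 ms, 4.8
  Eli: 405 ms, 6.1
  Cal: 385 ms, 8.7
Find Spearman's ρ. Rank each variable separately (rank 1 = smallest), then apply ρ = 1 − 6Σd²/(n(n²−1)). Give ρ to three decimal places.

-0.700

Ranks of variable 1: 4, 5, 2, 3, 1
Ranks of variable 2: 3, 1, 2, 4, 5
d = r₁ − r₂: 1, 4, 0, -1, -4
d²: 1, 16, 0, 1, 16; Σd² = 34
ρ = 1 − 6·34/(5·24) = 1 − 204/120 = -0.700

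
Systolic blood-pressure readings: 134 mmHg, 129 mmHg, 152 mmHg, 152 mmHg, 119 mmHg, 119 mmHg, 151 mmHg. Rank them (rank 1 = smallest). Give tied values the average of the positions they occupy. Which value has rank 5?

151

Sorted (ascending): 119, 119, 129, 134, 151, 152, 152
The 2 values of 119 occupy positions 1–2 → average rank (1+2)/2 = 1.5.
The 2 values of 152 occupy positions 6–7 → average rank (6+7)/2 = 6.5.
Rank 5 → value 151.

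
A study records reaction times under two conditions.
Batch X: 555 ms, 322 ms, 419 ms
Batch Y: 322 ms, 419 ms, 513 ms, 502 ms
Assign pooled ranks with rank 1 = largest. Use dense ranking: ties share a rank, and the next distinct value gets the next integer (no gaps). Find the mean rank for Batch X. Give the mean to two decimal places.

Sorted (descending): 555, 513, 502, 419, 419, 322, 322
The 2 values of 419 share dense rank 4.
The 2 values of 322 share dense rank 5.
Remaining distinct values take the next consecutive integers.
Batch X values → pooled ranks: 555→1, 322→5, 419→4
Mean rank = (1 + 5 + 4) / 3 = 3.33

3.33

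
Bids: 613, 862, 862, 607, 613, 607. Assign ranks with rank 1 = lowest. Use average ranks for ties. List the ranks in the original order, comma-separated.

3.5, 5.5, 5.5, 1.5, 3.5, 1.5

Sorted (ascending): 607, 607, 613, 613, 862, 862
The 2 values of 607 occupy positions 1–2 → average rank (1+2)/2 = 1.5.
The 2 values of 613 occupy positions 3–4 → average rank (3+4)/2 = 3.5.
The 2 values of 862 occupy positions 5–6 → average rank (5+6)/2 = 5.5.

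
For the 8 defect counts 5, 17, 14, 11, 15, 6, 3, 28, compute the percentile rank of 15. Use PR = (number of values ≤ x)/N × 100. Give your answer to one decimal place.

N = 8.
Strictly below 15: 5. Equal to 15: 1.
PR = 6/8 × 100 = 75.0

75.0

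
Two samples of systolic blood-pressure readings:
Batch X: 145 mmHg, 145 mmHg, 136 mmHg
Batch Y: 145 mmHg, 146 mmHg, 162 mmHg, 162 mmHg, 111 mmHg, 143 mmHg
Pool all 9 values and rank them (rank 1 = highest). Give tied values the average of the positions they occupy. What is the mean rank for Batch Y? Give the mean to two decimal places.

4.50

Sorted (descending): 162, 162, 146, 145, 145, 145, 143, 136, 111
The 2 values of 162 occupy positions 1–2 → average rank (1+2)/2 = 1.5.
The 3 values of 145 occupy positions 4–6 → average rank 5.
Batch Y values → pooled ranks: 145→5, 146→3, 162→1.5, 162→1.5, 111→9, 143→7
Mean rank = (5 + 3 + 1.5 + 1.5 + 9 + 7) / 6 = 4.50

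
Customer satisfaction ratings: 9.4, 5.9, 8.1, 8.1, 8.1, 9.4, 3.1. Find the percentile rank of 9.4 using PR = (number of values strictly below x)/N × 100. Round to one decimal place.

71.4

N = 7.
Strictly below 9.4: 5. Equal to 9.4: 2.
PR = 5/7 × 100 = 71.4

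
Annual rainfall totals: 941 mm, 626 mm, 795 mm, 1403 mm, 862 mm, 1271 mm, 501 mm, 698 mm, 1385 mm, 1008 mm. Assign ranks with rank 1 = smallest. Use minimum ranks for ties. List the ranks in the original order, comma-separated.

6, 2, 4, 10, 5, 8, 1, 3, 9, 7

Sorted (ascending): 501, 626, 698, 795, 862, 941, 1008, 1271, 1385, 1403
No ties — each value takes its position as its rank.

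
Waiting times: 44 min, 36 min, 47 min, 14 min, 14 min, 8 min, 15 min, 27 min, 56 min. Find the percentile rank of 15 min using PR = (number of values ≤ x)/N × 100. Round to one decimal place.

44.4

N = 9.
Strictly below 15: 3. Equal to 15: 1.
PR = 4/9 × 100 = 44.4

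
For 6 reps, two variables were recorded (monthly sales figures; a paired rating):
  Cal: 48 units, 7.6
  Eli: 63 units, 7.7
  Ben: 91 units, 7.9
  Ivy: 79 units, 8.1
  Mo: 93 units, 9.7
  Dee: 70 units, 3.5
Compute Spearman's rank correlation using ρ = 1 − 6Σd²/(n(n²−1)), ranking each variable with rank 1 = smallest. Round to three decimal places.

0.771

Ranks of variable 1: 1, 2, 5, 4, 6, 3
Ranks of variable 2: 2, 3, 4, 5, 6, 1
d = r₁ − r₂: -1, -1, 1, -1, 0, 2
d²: 1, 1, 1, 1, 0, 4; Σd² = 8
ρ = 1 − 6·8/(6·35) = 1 − 48/210 = 0.771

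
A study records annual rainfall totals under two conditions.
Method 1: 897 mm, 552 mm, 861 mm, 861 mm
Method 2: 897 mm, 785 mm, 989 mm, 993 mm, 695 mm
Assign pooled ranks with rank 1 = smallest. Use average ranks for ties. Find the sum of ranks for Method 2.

Sorted (ascending): 552, 695, 785, 861, 861, 897, 897, 989, 993
The 2 values of 861 occupy positions 4–5 → average rank (4+5)/2 = 4.5.
The 2 values of 897 occupy positions 6–7 → average rank (6+7)/2 = 6.5.
Method 2 values → pooled ranks: 897→6.5, 785→3, 989→8, 993→9, 695→2
Rank sum = 6.5 + 3 + 8 + 9 + 2 = 28.5

28.5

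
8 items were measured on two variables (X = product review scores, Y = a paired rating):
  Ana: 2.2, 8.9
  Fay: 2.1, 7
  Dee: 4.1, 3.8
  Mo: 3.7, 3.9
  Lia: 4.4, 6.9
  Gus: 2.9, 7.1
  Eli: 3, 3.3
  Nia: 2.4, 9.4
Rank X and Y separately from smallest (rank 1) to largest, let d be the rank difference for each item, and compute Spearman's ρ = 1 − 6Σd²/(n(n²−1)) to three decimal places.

-0.619

Ranks of variable 1: 2, 1, 7, 6, 8, 4, 5, 3
Ranks of variable 2: 7, 5, 2, 3, 4, 6, 1, 8
d = r₁ − r₂: -5, -4, 5, 3, 4, -2, 4, -5
d²: 25, 16, 25, 9, 16, 4, 16, 25; Σd² = 136
ρ = 1 − 6·136/(8·63) = 1 − 816/504 = -0.619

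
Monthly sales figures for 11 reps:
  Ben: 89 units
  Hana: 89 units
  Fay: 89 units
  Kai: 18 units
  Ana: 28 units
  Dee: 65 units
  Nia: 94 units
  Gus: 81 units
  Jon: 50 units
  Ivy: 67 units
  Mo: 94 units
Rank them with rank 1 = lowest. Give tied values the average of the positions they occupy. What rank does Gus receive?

6

Sorted (ascending): 18, 28, 50, 65, 67, 81, 89, 89, 89, 94, 94
The 3 values of 89 occupy positions 7–9 → average rank 8.
The 2 values of 94 occupy positions 10–11 → average rank (10+11)/2 = 10.5.
Gus has value 81 units → rank 6.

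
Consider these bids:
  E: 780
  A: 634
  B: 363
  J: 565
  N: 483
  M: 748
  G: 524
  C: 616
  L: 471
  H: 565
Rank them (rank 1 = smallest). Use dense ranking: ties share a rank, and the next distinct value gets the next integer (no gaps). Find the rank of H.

5

Sorted (ascending): 363, 471, 483, 524, 565, 565, 616, 634, 748, 780
The 2 values of 565 share dense rank 5.
Remaining distinct values take the next consecutive integers.
H has value 565 → rank 5.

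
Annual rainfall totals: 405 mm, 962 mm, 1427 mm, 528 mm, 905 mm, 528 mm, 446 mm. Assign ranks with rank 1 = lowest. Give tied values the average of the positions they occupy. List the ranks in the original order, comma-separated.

1, 6, 7, 3.5, 5, 3.5, 2

Sorted (ascending): 405, 446, 528, 528, 905, 962, 1427
The 2 values of 528 occupy positions 3–4 → average rank (3+4)/2 = 3.5.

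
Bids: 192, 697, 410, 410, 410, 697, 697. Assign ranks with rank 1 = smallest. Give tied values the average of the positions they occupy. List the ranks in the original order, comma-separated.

1, 6, 3, 3, 3, 6, 6

Sorted (ascending): 192, 410, 410, 410, 697, 697, 697
The 3 values of 410 occupy positions 2–4 → average rank 3.
The 3 values of 697 occupy positions 5–7 → average rank 6.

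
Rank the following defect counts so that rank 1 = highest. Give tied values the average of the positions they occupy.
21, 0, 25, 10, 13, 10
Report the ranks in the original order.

Sorted (descending): 25, 21, 13, 10, 10, 0
The 2 values of 10 occupy positions 4–5 → average rank (4+5)/2 = 4.5.

2, 6, 1, 4.5, 3, 4.5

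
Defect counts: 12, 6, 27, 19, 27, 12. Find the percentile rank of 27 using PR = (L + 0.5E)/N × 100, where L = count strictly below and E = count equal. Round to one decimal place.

83.3

N = 6.
Strictly below 27: 4. Equal to 27: 2.
PR = (4 + 0.5·2)/6 × 100 = 83.3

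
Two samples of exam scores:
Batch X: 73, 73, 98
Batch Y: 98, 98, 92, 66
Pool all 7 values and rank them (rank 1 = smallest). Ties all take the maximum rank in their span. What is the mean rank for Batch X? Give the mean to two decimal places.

Sorted (ascending): 66, 73, 73, 92, 98, 98, 98
The 2 values of 73 occupy positions 2–3 → each gets rank 3.
The 3 values of 98 occupy positions 5–7 → each gets rank 7.
Batch X values → pooled ranks: 73→3, 73→3, 98→7
Mean rank = (3 + 3 + 7) / 3 = 4.33

4.33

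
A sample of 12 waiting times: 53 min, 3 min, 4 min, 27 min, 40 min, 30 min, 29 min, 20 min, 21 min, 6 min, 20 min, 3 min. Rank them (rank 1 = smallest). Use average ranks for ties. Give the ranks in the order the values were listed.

Sorted (ascending): 3, 3, 4, 6, 20, 20, 21, 27, 29, 30, 40, 53
The 2 values of 3 occupy positions 1–2 → average rank (1+2)/2 = 1.5.
The 2 values of 20 occupy positions 5–6 → average rank (5+6)/2 = 5.5.

12, 1.5, 3, 8, 11, 10, 9, 5.5, 7, 4, 5.5, 1.5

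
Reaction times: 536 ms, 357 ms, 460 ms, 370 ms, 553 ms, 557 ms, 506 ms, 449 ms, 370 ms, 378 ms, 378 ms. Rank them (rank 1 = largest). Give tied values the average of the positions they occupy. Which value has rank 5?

460

Sorted (descending): 557, 553, 536, 506, 460, 449, 378, 378, 370, 370, 357
The 2 values of 378 occupy positions 7–8 → average rank (7+8)/2 = 7.5.
The 2 values of 370 occupy positions 9–10 → average rank (9+10)/2 = 9.5.
Rank 5 → value 460.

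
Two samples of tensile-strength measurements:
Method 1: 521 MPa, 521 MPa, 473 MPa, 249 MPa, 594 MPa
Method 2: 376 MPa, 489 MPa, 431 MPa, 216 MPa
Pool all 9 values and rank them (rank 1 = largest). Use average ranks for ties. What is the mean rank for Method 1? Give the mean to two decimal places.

Sorted (descending): 594, 521, 521, 489, 473, 431, 376, 249, 216
The 2 values of 521 occupy positions 2–3 → average rank (2+3)/2 = 2.5.
Method 1 values → pooled ranks: 521→2.5, 521→2.5, 473→5, 249→8, 594→1
Mean rank = (2.5 + 2.5 + 5 + 8 + 1) / 5 = 3.80

3.80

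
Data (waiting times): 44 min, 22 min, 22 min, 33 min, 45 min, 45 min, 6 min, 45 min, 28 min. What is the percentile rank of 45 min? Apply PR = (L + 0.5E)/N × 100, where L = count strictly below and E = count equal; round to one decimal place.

N = 9.
Strictly below 45: 6. Equal to 45: 3.
PR = (6 + 0.5·3)/9 × 100 = 83.3

83.3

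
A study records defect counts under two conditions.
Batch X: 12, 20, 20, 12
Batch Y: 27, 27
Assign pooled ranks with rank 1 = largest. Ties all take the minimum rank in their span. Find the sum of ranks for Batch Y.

2

Sorted (descending): 27, 27, 20, 20, 12, 12
The 2 values of 27 occupy positions 1–2 → each gets rank 1.
The 2 values of 20 occupy positions 3–4 → each gets rank 3.
The 2 values of 12 occupy positions 5–6 → each gets rank 5.
Batch Y values → pooled ranks: 27→1, 27→1
Rank sum = 1 + 1 = 2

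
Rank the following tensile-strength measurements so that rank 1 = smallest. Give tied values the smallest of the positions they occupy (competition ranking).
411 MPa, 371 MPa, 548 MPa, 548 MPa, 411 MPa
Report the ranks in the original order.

2, 1, 4, 4, 2

Sorted (ascending): 371, 411, 411, 548, 548
The 2 values of 411 occupy positions 2–3 → each gets rank 2.
The 2 values of 548 occupy positions 4–5 → each gets rank 4.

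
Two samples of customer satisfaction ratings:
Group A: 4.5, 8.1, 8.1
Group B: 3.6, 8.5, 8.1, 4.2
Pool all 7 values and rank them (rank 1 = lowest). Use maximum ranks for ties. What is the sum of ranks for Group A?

15

Sorted (ascending): 3.6, 4.2, 4.5, 8.1, 8.1, 8.1, 8.5
The 3 values of 8.1 occupy positions 4–6 → each gets rank 6.
Group A values → pooled ranks: 4.5→3, 8.1→6, 8.1→6
Rank sum = 3 + 6 + 6 = 15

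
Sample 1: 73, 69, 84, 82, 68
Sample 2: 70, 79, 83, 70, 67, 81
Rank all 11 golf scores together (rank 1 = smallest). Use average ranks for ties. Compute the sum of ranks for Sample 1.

Sorted (ascending): 67, 68, 69, 70, 70, 73, 79, 81, 82, 83, 84
The 2 values of 70 occupy positions 4–5 → average rank (4+5)/2 = 4.5.
Sample 1 values → pooled ranks: 73→6, 69→3, 84→11, 82→9, 68→2
Rank sum = 6 + 3 + 11 + 9 + 2 = 31

31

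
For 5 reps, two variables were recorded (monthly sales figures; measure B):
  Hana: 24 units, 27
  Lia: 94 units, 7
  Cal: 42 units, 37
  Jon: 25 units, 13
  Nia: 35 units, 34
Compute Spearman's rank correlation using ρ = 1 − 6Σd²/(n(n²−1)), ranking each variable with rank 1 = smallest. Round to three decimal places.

-0.100

Ranks of variable 1: 1, 5, 4, 2, 3
Ranks of variable 2: 3, 1, 5, 2, 4
d = r₁ − r₂: -2, 4, -1, 0, -1
d²: 4, 16, 1, 0, 1; Σd² = 22
ρ = 1 − 6·22/(5·24) = 1 − 132/120 = -0.100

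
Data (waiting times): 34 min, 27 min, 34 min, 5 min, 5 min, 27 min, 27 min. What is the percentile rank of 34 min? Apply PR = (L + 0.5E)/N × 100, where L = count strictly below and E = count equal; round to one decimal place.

N = 7.
Strictly below 34: 5. Equal to 34: 2.
PR = (5 + 0.5·2)/7 × 100 = 85.7

85.7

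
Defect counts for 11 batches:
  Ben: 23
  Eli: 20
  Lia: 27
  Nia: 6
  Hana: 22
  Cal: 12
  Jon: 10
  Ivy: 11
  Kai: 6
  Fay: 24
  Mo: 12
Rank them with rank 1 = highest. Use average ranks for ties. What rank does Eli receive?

5

Sorted (descending): 27, 24, 23, 22, 20, 12, 12, 11, 10, 6, 6
The 2 values of 12 occupy positions 6–7 → average rank (6+7)/2 = 6.5.
The 2 values of 6 occupy positions 10–11 → average rank (10+11)/2 = 10.5.
Eli has value 20 → rank 5.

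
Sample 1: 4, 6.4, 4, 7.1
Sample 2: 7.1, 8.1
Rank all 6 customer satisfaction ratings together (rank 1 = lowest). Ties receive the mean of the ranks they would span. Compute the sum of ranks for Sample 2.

Sorted (ascending): 4, 4, 6.4, 7.1, 7.1, 8.1
The 2 values of 4 occupy positions 1–2 → average rank (1+2)/2 = 1.5.
The 2 values of 7.1 occupy positions 4–5 → average rank (4+5)/2 = 4.5.
Sample 2 values → pooled ranks: 7.1→4.5, 8.1→6
Rank sum = 4.5 + 6 = 10.5

10.5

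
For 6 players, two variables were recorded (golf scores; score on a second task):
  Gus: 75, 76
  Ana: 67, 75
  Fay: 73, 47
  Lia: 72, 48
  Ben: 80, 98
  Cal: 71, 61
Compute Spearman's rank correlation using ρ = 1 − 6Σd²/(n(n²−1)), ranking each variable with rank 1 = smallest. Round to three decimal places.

Ranks of variable 1: 5, 1, 4, 3, 6, 2
Ranks of variable 2: 5, 4, 1, 2, 6, 3
d = r₁ − r₂: 0, -3, 3, 1, 0, -1
d²: 0, 9, 9, 1, 0, 1; Σd² = 20
ρ = 1 − 6·20/(6·35) = 1 − 120/210 = 0.429

0.429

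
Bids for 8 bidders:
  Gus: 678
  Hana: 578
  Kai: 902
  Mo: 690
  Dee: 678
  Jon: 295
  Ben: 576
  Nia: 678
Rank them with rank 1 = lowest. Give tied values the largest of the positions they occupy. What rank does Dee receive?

Sorted (ascending): 295, 576, 578, 678, 678, 678, 690, 902
The 3 values of 678 occupy positions 4–6 → each gets rank 6.
Dee has value 678 → rank 6.

6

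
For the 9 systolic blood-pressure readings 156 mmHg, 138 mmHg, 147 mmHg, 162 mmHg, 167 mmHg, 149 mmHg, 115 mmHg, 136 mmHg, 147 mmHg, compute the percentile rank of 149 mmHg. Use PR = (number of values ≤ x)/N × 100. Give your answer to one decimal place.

N = 9.
Strictly below 149: 5. Equal to 149: 1.
PR = 6/9 × 100 = 66.7

66.7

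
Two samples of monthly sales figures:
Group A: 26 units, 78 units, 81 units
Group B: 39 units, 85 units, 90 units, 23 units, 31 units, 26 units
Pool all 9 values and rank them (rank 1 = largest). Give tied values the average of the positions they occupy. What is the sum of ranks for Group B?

Sorted (descending): 90, 85, 81, 78, 39, 31, 26, 26, 23
The 2 values of 26 occupy positions 7–8 → average rank (7+8)/2 = 7.5.
Group B values → pooled ranks: 39→5, 85→2, 90→1, 23→9, 31→6, 26→7.5
Rank sum = 5 + 2 + 1 + 9 + 6 + 7.5 = 30.5

30.5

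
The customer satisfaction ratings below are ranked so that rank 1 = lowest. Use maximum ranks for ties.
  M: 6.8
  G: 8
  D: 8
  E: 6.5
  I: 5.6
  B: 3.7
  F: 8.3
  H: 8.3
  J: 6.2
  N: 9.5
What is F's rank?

Sorted (ascending): 3.7, 5.6, 6.2, 6.5, 6.8, 8, 8, 8.3, 8.3, 9.5
The 2 values of 8 occupy positions 6–7 → each gets rank 7.
The 2 values of 8.3 occupy positions 8–9 → each gets rank 9.
F has value 8.3 → rank 9.

9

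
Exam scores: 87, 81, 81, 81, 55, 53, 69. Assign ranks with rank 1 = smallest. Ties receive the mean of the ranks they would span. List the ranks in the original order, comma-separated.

Sorted (ascending): 53, 55, 69, 81, 81, 81, 87
The 3 values of 81 occupy positions 4–6 → average rank 5.

7, 5, 5, 5, 2, 1, 3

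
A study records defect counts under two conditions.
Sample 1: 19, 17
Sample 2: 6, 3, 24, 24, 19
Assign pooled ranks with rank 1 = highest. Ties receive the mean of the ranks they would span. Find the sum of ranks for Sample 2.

Sorted (descending): 24, 24, 19, 19, 17, 6, 3
The 2 values of 24 occupy positions 1–2 → average rank (1+2)/2 = 1.5.
The 2 values of 19 occupy positions 3–4 → average rank (3+4)/2 = 3.5.
Sample 2 values → pooled ranks: 6→6, 3→7, 24→1.5, 24→1.5, 19→3.5
Rank sum = 6 + 7 + 1.5 + 1.5 + 3.5 = 19.5

19.5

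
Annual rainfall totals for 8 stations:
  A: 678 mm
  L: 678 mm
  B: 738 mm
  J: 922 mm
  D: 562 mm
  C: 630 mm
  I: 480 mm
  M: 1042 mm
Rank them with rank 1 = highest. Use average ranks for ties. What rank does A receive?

Sorted (descending): 1042, 922, 738, 678, 678, 630, 562, 480
The 2 values of 678 occupy positions 4–5 → average rank (4+5)/2 = 4.5.
A has value 678 mm → rank 4.5.

4.5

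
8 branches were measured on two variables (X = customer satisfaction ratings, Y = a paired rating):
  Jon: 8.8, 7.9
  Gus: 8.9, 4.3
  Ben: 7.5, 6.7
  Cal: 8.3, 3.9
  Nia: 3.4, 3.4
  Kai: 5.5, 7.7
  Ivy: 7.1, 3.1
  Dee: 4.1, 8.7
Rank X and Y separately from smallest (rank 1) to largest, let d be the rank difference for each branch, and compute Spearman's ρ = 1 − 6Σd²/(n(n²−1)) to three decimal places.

0.048

Ranks of variable 1: 7, 8, 5, 6, 1, 3, 4, 2
Ranks of variable 2: 7, 4, 5, 3, 2, 6, 1, 8
d = r₁ − r₂: 0, 4, 0, 3, -1, -3, 3, -6
d²: 0, 16, 0, 9, 1, 9, 9, 36; Σd² = 80
ρ = 1 − 6·80/(8·63) = 1 − 480/504 = 0.048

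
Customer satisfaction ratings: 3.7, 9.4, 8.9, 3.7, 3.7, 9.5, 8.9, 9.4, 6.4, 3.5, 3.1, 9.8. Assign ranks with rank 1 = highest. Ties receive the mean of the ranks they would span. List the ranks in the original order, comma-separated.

9, 3.5, 5.5, 9, 9, 2, 5.5, 3.5, 7, 11, 12, 1

Sorted (descending): 9.8, 9.5, 9.4, 9.4, 8.9, 8.9, 6.4, 3.7, 3.7, 3.7, 3.5, 3.1
The 2 values of 9.4 occupy positions 3–4 → average rank (3+4)/2 = 3.5.
The 2 values of 8.9 occupy positions 5–6 → average rank (5+6)/2 = 5.5.
The 3 values of 3.7 occupy positions 8–10 → average rank 9.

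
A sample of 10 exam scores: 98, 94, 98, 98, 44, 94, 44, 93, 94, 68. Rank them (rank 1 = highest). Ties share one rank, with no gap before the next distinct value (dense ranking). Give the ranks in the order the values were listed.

1, 2, 1, 1, 5, 2, 5, 3, 2, 4

Sorted (descending): 98, 98, 98, 94, 94, 94, 93, 68, 44, 44
The 3 values of 98 share dense rank 1.
The 3 values of 94 share dense rank 2.
The 2 values of 44 share dense rank 5.
Remaining distinct values take the next consecutive integers.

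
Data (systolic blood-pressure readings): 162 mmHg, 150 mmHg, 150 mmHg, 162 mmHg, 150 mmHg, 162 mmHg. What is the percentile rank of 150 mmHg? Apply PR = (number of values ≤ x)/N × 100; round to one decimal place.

50.0

N = 6.
Strictly below 150: 0. Equal to 150: 3.
PR = 3/6 × 100 = 50.0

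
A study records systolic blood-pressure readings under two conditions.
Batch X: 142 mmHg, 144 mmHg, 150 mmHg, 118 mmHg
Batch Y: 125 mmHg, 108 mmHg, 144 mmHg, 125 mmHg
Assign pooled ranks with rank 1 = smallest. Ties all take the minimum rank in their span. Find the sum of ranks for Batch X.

21

Sorted (ascending): 108, 118, 125, 125, 142, 144, 144, 150
The 2 values of 125 occupy positions 3–4 → each gets rank 3.
The 2 values of 144 occupy positions 6–7 → each gets rank 6.
Batch X values → pooled ranks: 142→5, 144→6, 150→8, 118→2
Rank sum = 5 + 6 + 8 + 2 = 21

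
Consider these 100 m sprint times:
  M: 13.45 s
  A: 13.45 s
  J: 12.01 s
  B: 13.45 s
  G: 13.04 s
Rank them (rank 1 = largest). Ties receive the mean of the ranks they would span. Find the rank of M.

2

Sorted (descending): 13.45, 13.45, 13.45, 13.04, 12.01
The 3 values of 13.45 occupy positions 1–3 → average rank 2.
M has value 13.45 s → rank 2.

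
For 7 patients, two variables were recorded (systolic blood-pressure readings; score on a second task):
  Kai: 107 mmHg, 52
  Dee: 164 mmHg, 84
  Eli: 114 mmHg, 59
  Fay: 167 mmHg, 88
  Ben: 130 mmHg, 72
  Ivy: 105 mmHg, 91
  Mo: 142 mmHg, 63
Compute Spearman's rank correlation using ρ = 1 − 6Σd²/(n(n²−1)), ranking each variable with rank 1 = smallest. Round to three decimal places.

Ranks of variable 1: 2, 6, 3, 7, 4, 1, 5
Ranks of variable 2: 1, 5, 2, 6, 4, 7, 3
d = r₁ − r₂: 1, 1, 1, 1, 0, -6, 2
d²: 1, 1, 1, 1, 0, 36, 4; Σd² = 44
ρ = 1 − 6·44/(7·48) = 1 − 264/336 = 0.214

0.214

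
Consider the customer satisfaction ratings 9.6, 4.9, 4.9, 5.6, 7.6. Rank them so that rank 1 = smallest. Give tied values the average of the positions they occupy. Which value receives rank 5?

9.6

Sorted (ascending): 4.9, 4.9, 5.6, 7.6, 9.6
The 2 values of 4.9 occupy positions 1–2 → average rank (1+2)/2 = 1.5.
Rank 5 → value 9.6.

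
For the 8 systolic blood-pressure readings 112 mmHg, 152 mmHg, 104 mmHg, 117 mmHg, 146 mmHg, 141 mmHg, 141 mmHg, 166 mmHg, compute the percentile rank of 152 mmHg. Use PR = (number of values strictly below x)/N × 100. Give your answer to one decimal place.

75.0

N = 8.
Strictly below 152: 6. Equal to 152: 1.
PR = 6/8 × 100 = 75.0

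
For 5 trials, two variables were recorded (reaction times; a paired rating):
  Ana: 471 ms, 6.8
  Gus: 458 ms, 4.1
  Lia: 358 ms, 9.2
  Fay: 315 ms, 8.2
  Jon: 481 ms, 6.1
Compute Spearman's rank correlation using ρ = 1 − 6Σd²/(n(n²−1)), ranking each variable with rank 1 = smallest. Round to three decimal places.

-0.600

Ranks of variable 1: 4, 3, 2, 1, 5
Ranks of variable 2: 3, 1, 5, 4, 2
d = r₁ − r₂: 1, 2, -3, -3, 3
d²: 1, 4, 9, 9, 9; Σd² = 32
ρ = 1 − 6·32/(5·24) = 1 − 192/120 = -0.600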